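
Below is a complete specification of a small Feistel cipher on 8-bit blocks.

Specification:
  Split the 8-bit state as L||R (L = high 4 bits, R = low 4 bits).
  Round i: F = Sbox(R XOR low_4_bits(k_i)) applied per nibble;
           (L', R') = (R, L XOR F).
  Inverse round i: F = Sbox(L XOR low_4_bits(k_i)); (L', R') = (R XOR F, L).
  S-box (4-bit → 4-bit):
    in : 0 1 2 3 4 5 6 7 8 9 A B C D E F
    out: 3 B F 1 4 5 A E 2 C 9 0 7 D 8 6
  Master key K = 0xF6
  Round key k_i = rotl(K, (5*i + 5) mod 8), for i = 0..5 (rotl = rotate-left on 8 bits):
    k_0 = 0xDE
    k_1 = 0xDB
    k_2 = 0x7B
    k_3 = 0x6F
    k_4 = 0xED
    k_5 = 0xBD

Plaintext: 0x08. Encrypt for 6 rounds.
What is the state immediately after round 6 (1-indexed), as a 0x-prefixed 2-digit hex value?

s_0 = plaintext = 0x08
s_1 = Round(s_0, k_0) = 0x8A
s_2 = Round(s_1, k_1) = 0xA3
s_3 = Round(s_2, k_2) = 0x38
s_4 = Round(s_3, k_3) = 0x8D
s_5 = Round(s_4, k_4) = 0xDB
s_6 = Round(s_5, k_5) = 0xB7

0xB7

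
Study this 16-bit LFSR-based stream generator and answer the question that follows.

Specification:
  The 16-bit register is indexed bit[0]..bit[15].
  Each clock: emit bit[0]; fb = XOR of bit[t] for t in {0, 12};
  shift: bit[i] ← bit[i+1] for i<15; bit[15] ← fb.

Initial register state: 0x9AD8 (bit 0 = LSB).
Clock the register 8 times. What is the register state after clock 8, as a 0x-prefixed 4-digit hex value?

reg_0 = 0x9AD8
clock 1: out=0, reg = 0xCD6C
clock 2: out=0, reg = 0x66B6
clock 3: out=0, reg = 0x335B
clock 4: out=1, reg = 0x19AD
clock 5: out=1, reg = 0x0CD6
clock 6: out=0, reg = 0x066B
clock 7: out=1, reg = 0x8335
clock 8: out=1, reg = 0xC19A

0xC19A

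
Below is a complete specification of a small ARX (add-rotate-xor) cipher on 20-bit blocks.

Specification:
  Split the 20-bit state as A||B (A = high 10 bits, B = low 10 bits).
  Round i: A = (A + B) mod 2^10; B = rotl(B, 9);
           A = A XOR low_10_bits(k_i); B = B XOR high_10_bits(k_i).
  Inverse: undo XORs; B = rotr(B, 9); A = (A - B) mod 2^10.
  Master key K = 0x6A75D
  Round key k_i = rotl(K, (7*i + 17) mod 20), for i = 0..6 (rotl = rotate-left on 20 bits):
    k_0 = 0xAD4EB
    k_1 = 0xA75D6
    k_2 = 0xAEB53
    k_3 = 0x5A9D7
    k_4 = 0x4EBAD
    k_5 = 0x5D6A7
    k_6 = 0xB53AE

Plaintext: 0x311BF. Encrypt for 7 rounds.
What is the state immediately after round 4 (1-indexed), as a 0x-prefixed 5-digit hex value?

0xCE89D

s_0 = plaintext = 0x311BF
s_1 = Round(s_0, k_0) = 0x9A06A
s_2 = Round(s_1, k_1) = 0xC12A8
s_3 = Round(s_2, k_2) = 0xBFFEE
s_4 = Round(s_3, k_3) = 0xCE89D
s_5 = Round(s_4, k_4) = 0x1EB74
s_6 = Round(s_5, k_5) = 0x524CF
s_7 = Round(s_6, k_6) = 0x6D8B3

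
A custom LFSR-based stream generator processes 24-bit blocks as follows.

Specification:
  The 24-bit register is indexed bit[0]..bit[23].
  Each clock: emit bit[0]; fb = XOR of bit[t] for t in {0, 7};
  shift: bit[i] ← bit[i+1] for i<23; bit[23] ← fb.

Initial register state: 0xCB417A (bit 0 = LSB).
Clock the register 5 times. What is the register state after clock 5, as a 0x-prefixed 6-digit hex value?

reg_0 = 0xCB417A
clock 1: out=0, reg = 0x65A0BD
clock 2: out=1, reg = 0x32D05E
clock 3: out=0, reg = 0x19682F
clock 4: out=1, reg = 0x8CB417
clock 5: out=1, reg = 0xC65A0B

0xC65A0B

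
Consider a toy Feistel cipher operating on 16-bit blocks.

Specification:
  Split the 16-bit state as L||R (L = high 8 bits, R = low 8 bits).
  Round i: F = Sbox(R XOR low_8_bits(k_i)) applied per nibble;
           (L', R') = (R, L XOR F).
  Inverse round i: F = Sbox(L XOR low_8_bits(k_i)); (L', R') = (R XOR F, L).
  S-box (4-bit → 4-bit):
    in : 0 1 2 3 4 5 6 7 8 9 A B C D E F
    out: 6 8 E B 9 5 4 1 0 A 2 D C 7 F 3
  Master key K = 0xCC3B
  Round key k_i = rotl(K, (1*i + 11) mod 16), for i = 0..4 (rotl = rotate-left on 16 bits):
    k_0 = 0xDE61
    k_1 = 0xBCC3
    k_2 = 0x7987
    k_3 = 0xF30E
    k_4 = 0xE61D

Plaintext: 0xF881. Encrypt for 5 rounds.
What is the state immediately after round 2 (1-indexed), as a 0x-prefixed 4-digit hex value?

0x0E46

s_0 = plaintext = 0xF881
s_1 = Round(s_0, k_0) = 0x810E
s_2 = Round(s_1, k_1) = 0x0E46
s_3 = Round(s_2, k_2) = 0x46C6
s_4 = Round(s_3, k_3) = 0xC686
s_5 = Round(s_4, k_4) = 0x866B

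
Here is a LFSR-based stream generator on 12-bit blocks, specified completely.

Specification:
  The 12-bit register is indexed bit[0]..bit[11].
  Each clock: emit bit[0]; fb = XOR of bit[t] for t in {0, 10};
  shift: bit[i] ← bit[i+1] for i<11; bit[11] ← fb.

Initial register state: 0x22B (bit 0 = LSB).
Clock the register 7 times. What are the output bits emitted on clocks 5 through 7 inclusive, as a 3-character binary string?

010

reg_0 = 0x22B
clock 1: out=1, reg = 0x915
clock 2: out=1, reg = 0xC8A
clock 3: out=0, reg = 0xE45
clock 4: out=1, reg = 0x722
clock 5: out=0, reg = 0xB91
clock 6: out=1, reg = 0xDC8
clock 7: out=0, reg = 0xEE4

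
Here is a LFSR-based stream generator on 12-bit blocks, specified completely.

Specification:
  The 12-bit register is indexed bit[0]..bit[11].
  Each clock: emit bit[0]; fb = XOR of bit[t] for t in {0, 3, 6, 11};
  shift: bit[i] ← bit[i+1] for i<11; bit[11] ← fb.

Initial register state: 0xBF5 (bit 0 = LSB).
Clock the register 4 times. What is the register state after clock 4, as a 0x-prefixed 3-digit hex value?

0x3BF

reg_0 = 0xBF5
clock 1: out=1, reg = 0xDFA
clock 2: out=0, reg = 0xEFD
clock 3: out=1, reg = 0x77E
clock 4: out=0, reg = 0x3BF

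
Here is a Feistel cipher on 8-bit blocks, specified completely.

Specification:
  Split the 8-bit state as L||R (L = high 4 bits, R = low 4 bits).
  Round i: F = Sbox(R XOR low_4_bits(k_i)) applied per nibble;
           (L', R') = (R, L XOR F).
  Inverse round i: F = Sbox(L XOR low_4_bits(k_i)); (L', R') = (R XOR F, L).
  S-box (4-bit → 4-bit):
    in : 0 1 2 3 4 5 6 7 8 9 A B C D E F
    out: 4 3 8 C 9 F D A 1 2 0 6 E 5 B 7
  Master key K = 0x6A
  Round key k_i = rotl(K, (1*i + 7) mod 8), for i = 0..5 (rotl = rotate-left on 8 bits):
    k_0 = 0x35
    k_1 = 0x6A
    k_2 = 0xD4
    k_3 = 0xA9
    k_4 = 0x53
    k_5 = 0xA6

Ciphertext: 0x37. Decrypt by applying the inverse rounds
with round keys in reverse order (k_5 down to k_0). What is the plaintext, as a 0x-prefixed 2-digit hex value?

s_0 = ciphertext = 0x37
s_1 = InvRound(s_0, k_5) = 0x83
s_2 = InvRound(s_1, k_4) = 0x58
s_3 = InvRound(s_2, k_3) = 0x65
s_4 = InvRound(s_3, k_2) = 0xD6
s_5 = InvRound(s_4, k_1) = 0xCD
s_6 = InvRound(s_5, k_0) = 0xFC

0xFC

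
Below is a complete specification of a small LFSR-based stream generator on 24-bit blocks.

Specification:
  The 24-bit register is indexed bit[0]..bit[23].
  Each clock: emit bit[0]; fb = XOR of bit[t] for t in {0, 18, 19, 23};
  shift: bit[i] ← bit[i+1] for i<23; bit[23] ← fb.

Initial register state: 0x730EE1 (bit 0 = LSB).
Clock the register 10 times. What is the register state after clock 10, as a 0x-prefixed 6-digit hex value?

reg_0 = 0x730EE1
clock 1: out=1, reg = 0xB98770
clock 2: out=0, reg = 0x5CC3B8
clock 3: out=0, reg = 0x2E61DC
clock 4: out=0, reg = 0x1730EE
clock 5: out=0, reg = 0x8B9877
clock 6: out=1, reg = 0xC5CC3B
clock 7: out=1, reg = 0xE2E61D
clock 8: out=1, reg = 0x71730E
clock 9: out=0, reg = 0x38B987
clock 10: out=1, reg = 0x1C5CC3

0x1C5CC3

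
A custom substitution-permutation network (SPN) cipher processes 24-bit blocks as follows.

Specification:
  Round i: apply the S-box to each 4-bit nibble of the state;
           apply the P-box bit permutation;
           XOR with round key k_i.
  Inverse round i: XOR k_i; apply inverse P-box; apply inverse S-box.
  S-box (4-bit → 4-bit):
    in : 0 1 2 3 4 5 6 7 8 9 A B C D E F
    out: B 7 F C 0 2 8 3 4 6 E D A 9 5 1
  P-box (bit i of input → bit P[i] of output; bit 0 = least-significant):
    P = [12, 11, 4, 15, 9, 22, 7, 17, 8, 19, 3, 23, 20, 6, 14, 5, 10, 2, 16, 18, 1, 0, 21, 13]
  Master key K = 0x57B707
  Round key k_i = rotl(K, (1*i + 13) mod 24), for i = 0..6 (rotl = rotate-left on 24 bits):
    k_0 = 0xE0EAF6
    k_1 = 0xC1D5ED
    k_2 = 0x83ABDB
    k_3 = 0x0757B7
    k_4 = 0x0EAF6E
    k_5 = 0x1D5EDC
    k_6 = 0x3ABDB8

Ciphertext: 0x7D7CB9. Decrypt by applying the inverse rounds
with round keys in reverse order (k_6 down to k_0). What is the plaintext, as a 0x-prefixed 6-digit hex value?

s_0 = ciphertext = 0x7D7CB9
s_1 = InvRound(s_0, k_6) = 0x538FC6
s_2 = InvRound(s_1, k_5) = 0xF681CB
s_3 = InvRound(s_2, k_4) = 0xA7DC15
s_4 = InvRound(s_3, k_3) = 0xE46DEC
s_5 = InvRound(s_4, k_2) = 0x123403
s_6 = InvRound(s_5, k_1) = 0xD92BA6
s_7 = InvRound(s_6, k_0) = 0x881743

0x881743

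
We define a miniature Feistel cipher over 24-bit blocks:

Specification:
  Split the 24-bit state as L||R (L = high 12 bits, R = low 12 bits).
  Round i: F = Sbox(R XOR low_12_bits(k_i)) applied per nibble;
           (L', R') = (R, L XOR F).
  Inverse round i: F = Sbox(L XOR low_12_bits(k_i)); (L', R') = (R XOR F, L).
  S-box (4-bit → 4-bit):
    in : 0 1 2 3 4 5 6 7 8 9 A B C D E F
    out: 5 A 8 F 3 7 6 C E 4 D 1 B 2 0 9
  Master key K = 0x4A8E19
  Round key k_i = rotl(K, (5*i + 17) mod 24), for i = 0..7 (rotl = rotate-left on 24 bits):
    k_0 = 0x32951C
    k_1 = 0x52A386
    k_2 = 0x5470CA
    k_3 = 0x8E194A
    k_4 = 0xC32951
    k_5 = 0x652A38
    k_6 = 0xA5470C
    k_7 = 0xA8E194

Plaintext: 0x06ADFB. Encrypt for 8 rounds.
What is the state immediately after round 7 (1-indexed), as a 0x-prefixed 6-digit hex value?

0xEE657E

s_0 = plaintext = 0x06ADFB
s_1 = Round(s_0, k_0) = 0xDFBE66
s_2 = Round(s_1, k_1) = 0xE66FFE
s_3 = Round(s_2, k_2) = 0xFFE795
s_4 = Round(s_3, k_3) = 0x795FD7
s_5 = Round(s_4, k_4) = 0xFD7173
s_6 = Round(s_5, k_5) = 0x173EE6
s_7 = Round(s_6, k_6) = 0xEE657E
s_8 = Round(s_7, k_7) = 0x57EDEB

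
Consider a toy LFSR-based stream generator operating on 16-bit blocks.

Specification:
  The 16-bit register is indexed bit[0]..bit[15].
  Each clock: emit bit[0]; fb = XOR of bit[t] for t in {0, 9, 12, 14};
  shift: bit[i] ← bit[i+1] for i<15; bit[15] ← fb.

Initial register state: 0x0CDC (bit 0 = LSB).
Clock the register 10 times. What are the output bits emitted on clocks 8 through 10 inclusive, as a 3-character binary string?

reg_0 = 0x0CDC
clock 1: out=0, reg = 0x066E
clock 2: out=0, reg = 0x8337
clock 3: out=1, reg = 0x419B
clock 4: out=1, reg = 0x20CD
clock 5: out=1, reg = 0x9066
clock 6: out=0, reg = 0xC833
clock 7: out=1, reg = 0x6419
clock 8: out=1, reg = 0x320C
clock 9: out=0, reg = 0x1906
clock 10: out=0, reg = 0x8C83

100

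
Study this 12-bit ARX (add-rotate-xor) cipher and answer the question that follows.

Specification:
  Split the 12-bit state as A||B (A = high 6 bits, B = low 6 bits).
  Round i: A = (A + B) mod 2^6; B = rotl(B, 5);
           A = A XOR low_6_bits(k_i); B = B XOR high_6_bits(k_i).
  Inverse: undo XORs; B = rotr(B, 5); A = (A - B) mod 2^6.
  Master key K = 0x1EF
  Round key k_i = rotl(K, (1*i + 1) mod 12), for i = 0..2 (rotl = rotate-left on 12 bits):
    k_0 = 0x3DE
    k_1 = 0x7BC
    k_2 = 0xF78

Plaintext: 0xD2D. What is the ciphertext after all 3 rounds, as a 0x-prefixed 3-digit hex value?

0x7AC

s_0 = plaintext = 0xD2D
s_1 = Round(s_0, k_0) = 0xFF9
s_2 = Round(s_1, k_1) = 0x122
s_3 = Round(s_2, k_2) = 0x7AC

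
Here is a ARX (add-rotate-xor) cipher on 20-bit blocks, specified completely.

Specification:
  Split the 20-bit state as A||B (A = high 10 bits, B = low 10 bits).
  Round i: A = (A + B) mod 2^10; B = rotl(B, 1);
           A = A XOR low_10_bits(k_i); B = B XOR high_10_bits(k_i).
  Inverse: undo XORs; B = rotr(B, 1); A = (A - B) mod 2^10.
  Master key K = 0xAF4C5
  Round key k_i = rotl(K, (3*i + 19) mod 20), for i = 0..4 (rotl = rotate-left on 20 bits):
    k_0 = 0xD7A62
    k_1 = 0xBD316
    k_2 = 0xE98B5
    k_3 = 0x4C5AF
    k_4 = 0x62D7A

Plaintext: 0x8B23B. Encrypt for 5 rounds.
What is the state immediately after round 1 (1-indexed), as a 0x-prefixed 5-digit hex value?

0x81729

s_0 = plaintext = 0x8B23B
s_1 = Round(s_0, k_0) = 0x81729
s_2 = Round(s_1, k_1) = 0x8E0A7
s_3 = Round(s_2, k_2) = 0x9AAE8
s_4 = Round(s_3, k_3) = 0x3F4E0
s_5 = Round(s_4, k_4) = 0x29C4B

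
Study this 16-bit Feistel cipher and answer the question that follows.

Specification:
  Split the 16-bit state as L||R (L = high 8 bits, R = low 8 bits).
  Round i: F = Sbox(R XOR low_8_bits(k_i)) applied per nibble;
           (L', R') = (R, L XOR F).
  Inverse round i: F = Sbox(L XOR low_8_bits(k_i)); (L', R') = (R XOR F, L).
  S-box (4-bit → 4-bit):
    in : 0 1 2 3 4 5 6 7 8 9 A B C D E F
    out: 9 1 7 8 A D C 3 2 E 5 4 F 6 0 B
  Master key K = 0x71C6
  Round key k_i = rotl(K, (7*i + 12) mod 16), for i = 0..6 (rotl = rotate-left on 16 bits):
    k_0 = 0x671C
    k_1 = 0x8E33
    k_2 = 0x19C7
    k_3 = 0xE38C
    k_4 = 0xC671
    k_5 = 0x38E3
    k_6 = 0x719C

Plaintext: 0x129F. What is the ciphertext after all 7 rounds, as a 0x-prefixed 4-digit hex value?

s_0 = plaintext = 0x129F
s_1 = Round(s_0, k_0) = 0x9F3A
s_2 = Round(s_1, k_1) = 0x3A01
s_3 = Round(s_2, k_2) = 0x01C6
s_4 = Round(s_3, k_3) = 0xC6A4
s_5 = Round(s_4, k_4) = 0xA4AB
s_6 = Round(s_5, k_5) = 0xAB06
s_7 = Round(s_6, k_6) = 0x064E

0x064E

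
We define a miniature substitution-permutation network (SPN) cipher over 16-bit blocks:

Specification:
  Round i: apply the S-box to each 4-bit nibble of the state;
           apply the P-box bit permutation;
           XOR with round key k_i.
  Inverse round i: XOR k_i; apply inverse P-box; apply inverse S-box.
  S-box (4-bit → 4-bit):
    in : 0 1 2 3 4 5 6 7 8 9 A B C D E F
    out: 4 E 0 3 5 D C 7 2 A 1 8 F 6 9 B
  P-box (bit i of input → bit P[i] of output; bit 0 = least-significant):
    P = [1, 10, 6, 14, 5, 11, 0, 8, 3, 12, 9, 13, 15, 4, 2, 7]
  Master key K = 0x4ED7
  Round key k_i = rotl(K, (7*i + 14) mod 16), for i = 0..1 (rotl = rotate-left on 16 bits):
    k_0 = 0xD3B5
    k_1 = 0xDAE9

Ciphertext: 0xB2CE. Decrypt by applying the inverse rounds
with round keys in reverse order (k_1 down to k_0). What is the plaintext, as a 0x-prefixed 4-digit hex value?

0xE3D5

s_0 = ciphertext = 0xB2CE
s_1 = InvRound(s_0, k_1) = 0x0B7E
s_2 = InvRound(s_1, k_0) = 0xE3D5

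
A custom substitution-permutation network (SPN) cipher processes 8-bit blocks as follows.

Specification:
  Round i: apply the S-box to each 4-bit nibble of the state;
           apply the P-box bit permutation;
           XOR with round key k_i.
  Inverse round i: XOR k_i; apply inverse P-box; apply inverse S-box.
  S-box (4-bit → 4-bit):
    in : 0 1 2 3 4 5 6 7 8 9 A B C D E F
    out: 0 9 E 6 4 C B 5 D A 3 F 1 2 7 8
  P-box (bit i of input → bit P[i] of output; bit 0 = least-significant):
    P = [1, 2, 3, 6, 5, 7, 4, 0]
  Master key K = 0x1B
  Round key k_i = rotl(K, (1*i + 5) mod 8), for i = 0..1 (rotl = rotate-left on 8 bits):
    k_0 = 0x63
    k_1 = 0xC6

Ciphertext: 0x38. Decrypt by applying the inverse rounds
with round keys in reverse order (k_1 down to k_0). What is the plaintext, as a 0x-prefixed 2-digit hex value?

0xD4

s_0 = ciphertext = 0x38
s_1 = InvRound(s_0, k_1) = 0xEB
s_2 = InvRound(s_1, k_0) = 0xD4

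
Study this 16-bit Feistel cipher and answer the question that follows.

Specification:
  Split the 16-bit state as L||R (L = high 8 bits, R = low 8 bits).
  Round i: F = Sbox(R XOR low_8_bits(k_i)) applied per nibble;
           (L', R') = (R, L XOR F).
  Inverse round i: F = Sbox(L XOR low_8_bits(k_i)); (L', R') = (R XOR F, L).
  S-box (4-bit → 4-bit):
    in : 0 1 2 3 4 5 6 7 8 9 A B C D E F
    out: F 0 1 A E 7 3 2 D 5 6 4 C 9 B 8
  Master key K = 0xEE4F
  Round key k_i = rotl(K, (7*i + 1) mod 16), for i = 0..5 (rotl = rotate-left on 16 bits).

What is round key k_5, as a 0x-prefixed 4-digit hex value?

K = 0xEE4F
k_0 = rotl(K, (7*0+1) mod 16) = rotl(K, 1) = 0xDC9F
k_1 = rotl(K, (7*1+1) mod 16) = rotl(K, 8) = 0x4FEE
k_2 = rotl(K, (7*2+1) mod 16) = rotl(K, 15) = 0xF727
k_3 = rotl(K, (7*3+1) mod 16) = rotl(K, 6) = 0x93FB
k_4 = rotl(K, (7*4+1) mod 16) = rotl(K, 13) = 0xFDC9
k_5 = rotl(K, (7*5+1) mod 16) = rotl(K, 4) = 0xE4FE

0xE4FE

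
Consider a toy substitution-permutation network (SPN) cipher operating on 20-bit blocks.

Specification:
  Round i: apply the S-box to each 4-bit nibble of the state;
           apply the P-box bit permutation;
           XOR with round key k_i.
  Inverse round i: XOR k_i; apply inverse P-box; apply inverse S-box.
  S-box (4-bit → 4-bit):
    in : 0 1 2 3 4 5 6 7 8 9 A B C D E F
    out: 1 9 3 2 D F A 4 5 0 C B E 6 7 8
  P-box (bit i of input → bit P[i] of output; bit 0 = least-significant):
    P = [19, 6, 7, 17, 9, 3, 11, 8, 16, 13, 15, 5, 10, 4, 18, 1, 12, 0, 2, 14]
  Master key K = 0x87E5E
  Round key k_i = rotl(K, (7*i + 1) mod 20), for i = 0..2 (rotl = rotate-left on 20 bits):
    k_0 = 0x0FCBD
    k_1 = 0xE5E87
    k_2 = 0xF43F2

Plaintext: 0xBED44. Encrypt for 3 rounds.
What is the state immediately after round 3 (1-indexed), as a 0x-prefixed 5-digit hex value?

0xC8865

s_0 = plaintext = 0xBED44
s_1 = Round(s_0, k_0) = 0xE032C
s_2 = Round(s_1, k_1) = 0xC684A
s_3 = Round(s_2, k_2) = 0xC8865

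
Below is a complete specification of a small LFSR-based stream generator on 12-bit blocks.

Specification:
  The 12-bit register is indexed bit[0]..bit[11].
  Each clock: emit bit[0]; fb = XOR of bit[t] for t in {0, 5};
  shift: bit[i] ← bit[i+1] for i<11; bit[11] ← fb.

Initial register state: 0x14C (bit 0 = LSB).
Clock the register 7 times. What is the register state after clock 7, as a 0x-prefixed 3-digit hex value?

0x8C2

reg_0 = 0x14C
clock 1: out=0, reg = 0x0A6
clock 2: out=0, reg = 0x853
clock 3: out=1, reg = 0xC29
clock 4: out=1, reg = 0x614
clock 5: out=0, reg = 0x30A
clock 6: out=0, reg = 0x185
clock 7: out=1, reg = 0x8C2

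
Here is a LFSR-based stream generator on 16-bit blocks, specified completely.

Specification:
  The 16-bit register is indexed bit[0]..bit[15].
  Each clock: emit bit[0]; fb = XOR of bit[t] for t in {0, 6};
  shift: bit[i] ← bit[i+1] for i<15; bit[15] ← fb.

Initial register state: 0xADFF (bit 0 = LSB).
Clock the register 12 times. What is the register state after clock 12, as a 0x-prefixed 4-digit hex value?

0xF48A

reg_0 = 0xADFF
clock 1: out=1, reg = 0x56FF
clock 2: out=1, reg = 0x2B7F
clock 3: out=1, reg = 0x15BF
clock 4: out=1, reg = 0x8ADF
clock 5: out=1, reg = 0x456F
clock 6: out=1, reg = 0x22B7
clock 7: out=1, reg = 0x915B
clock 8: out=1, reg = 0x48AD
clock 9: out=1, reg = 0xA456
clock 10: out=0, reg = 0xD22B
clock 11: out=1, reg = 0xE915
clock 12: out=1, reg = 0xF48A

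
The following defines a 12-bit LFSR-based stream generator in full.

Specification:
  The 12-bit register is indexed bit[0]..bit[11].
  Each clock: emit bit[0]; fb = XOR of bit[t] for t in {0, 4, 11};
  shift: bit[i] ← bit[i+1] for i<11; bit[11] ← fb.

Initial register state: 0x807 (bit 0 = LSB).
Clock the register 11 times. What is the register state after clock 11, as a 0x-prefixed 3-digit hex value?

reg_0 = 0x807
clock 1: out=1, reg = 0x403
clock 2: out=1, reg = 0xA01
clock 3: out=1, reg = 0x500
clock 4: out=0, reg = 0x280
clock 5: out=0, reg = 0x140
clock 6: out=0, reg = 0x0A0
clock 7: out=0, reg = 0x050
clock 8: out=0, reg = 0x828
clock 9: out=0, reg = 0xC14
clock 10: out=0, reg = 0x60A
clock 11: out=0, reg = 0x305

0x305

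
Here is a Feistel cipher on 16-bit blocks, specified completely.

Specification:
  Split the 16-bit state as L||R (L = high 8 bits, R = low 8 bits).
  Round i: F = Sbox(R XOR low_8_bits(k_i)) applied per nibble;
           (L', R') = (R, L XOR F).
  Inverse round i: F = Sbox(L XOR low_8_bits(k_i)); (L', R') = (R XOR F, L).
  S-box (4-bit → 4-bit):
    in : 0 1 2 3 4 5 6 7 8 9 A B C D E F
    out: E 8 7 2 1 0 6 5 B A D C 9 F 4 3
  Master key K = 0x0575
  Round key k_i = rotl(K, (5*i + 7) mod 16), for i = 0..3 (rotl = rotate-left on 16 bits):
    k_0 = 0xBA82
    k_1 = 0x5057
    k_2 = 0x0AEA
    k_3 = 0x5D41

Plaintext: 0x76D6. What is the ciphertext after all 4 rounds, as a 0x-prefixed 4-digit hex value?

0x60D0

s_0 = plaintext = 0x76D6
s_1 = Round(s_0, k_0) = 0xD677
s_2 = Round(s_1, k_1) = 0x77A8
s_3 = Round(s_2, k_2) = 0xA860
s_4 = Round(s_3, k_3) = 0x60D0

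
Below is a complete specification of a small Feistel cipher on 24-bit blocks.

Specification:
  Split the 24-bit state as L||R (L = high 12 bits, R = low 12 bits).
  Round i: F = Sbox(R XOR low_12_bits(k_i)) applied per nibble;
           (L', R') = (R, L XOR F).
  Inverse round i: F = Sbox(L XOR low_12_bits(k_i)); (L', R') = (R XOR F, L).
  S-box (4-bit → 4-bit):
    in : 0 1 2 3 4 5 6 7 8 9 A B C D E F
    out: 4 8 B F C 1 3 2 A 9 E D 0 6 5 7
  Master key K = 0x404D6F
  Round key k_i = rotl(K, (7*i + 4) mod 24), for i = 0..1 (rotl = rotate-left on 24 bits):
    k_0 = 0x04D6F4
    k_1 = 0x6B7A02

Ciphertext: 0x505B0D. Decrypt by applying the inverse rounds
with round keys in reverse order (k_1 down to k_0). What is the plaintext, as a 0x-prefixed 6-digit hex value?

0xBD8C4F

s_0 = ciphertext = 0x505B0D
s_1 = InvRound(s_0, k_1) = 0xC4F505
s_2 = InvRound(s_1, k_0) = 0xBD8C4F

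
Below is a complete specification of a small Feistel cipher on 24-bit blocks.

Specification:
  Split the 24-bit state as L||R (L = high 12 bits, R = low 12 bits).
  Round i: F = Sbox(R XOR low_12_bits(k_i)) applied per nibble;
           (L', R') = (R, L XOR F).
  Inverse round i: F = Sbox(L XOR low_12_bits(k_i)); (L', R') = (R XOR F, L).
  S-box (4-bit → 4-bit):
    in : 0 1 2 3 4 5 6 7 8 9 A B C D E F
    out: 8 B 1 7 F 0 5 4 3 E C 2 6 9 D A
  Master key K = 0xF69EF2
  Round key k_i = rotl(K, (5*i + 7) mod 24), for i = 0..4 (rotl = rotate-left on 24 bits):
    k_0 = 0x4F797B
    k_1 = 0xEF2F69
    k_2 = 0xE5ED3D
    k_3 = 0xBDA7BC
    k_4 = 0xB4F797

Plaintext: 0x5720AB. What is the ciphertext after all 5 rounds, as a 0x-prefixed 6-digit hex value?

s_0 = plaintext = 0x5720AB
s_1 = Round(s_0, k_0) = 0x0ABBEA
s_2 = Round(s_1, k_1) = 0xBEAF9C
s_3 = Round(s_2, k_2) = 0xF9CA21
s_4 = Round(s_3, k_3) = 0xA21675
s_5 = Round(s_4, k_4) = 0x6751F0

0x6751F0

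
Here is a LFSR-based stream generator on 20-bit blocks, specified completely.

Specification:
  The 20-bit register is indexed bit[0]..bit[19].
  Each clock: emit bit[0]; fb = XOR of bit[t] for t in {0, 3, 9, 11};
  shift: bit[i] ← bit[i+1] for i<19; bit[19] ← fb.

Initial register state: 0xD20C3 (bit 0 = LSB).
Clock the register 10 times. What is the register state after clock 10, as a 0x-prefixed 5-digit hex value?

0x7BF48

reg_0 = 0xD20C3
clock 1: out=1, reg = 0xE9061
clock 2: out=1, reg = 0xF4830
clock 3: out=0, reg = 0xFA418
clock 4: out=0, reg = 0xFD20C
clock 5: out=0, reg = 0x7E906
clock 6: out=0, reg = 0xBF483
clock 7: out=1, reg = 0xDFA41
clock 8: out=1, reg = 0xEFD20
clock 9: out=0, reg = 0xF7E90
clock 10: out=0, reg = 0x7BF48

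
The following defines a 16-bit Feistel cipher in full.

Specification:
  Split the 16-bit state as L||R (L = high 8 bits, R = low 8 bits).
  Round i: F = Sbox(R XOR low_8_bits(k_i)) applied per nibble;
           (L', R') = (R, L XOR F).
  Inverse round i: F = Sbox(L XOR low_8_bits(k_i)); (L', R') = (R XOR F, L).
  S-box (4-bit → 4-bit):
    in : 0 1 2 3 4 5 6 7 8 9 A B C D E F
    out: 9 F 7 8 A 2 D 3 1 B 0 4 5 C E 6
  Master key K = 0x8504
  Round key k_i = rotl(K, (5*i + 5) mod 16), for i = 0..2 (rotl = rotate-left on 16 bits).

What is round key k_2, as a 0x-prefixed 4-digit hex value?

0x4282

K = 0x8504
k_0 = rotl(K, (5*0+5) mod 16) = rotl(K, 5) = 0xA090
k_1 = rotl(K, (5*1+5) mod 16) = rotl(K, 10) = 0x1214
k_2 = rotl(K, (5*2+5) mod 16) = rotl(K, 15) = 0x4282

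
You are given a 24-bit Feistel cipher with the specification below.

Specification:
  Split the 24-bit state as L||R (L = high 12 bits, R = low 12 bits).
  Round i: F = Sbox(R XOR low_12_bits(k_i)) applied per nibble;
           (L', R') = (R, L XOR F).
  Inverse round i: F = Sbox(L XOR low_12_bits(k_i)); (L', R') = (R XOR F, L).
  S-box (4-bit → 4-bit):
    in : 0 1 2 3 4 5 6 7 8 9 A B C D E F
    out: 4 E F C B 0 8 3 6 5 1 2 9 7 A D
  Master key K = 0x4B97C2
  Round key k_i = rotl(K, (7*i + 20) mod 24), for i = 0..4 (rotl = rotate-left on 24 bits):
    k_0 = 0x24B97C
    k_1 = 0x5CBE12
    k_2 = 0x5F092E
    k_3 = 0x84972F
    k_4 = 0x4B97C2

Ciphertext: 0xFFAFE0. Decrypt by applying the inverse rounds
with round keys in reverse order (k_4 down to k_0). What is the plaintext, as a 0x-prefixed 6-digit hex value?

s_0 = ciphertext = 0xFFAFE0
s_1 = InvRound(s_0, k_4) = 0x926FFA
s_2 = InvRound(s_1, k_3) = 0x5BF926
s_3 = InvRound(s_2, k_2) = 0x0785BF
s_4 = InvRound(s_3, k_1) = 0xF3E078
s_5 = InvRound(s_4, k_0) = 0x8C7F3E

0x8C7F3E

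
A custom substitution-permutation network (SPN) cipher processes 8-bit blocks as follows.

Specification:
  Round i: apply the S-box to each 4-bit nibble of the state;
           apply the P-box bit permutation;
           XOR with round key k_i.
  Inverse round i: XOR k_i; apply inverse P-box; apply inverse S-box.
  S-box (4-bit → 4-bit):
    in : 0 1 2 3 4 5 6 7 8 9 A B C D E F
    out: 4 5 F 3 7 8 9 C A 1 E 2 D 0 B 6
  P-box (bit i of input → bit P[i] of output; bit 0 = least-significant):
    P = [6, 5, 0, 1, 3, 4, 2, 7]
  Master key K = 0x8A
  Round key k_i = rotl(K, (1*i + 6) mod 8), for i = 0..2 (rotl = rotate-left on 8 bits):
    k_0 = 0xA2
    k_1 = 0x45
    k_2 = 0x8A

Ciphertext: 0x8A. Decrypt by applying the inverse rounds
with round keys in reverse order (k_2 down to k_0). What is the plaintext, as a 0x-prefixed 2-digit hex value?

0x1C

s_0 = ciphertext = 0x8A
s_1 = InvRound(s_0, k_2) = 0xDD
s_2 = InvRound(s_1, k_1) = 0xED
s_3 = InvRound(s_2, k_0) = 0x1C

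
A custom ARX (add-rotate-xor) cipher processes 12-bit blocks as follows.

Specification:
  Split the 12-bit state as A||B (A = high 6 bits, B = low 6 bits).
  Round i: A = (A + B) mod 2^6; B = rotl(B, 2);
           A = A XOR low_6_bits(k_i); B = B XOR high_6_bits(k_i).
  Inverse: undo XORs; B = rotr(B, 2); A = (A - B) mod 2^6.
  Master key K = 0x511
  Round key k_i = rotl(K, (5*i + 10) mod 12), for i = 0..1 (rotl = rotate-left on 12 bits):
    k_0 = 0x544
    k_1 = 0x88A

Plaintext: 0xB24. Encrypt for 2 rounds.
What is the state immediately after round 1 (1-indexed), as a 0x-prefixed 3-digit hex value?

0x507

s_0 = plaintext = 0xB24
s_1 = Round(s_0, k_0) = 0x507
s_2 = Round(s_1, k_1) = 0x47E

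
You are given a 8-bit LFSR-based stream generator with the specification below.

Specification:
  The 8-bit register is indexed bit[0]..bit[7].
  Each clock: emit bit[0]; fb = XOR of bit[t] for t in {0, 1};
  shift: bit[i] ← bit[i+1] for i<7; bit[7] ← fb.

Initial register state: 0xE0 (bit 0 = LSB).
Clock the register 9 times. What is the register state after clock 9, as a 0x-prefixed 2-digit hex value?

reg_0 = 0xE0
clock 1: out=0, reg = 0x70
clock 2: out=0, reg = 0x38
clock 3: out=0, reg = 0x1C
clock 4: out=0, reg = 0x0E
clock 5: out=0, reg = 0x87
clock 6: out=1, reg = 0x43
clock 7: out=1, reg = 0x21
clock 8: out=1, reg = 0x90
clock 9: out=0, reg = 0x48

0x48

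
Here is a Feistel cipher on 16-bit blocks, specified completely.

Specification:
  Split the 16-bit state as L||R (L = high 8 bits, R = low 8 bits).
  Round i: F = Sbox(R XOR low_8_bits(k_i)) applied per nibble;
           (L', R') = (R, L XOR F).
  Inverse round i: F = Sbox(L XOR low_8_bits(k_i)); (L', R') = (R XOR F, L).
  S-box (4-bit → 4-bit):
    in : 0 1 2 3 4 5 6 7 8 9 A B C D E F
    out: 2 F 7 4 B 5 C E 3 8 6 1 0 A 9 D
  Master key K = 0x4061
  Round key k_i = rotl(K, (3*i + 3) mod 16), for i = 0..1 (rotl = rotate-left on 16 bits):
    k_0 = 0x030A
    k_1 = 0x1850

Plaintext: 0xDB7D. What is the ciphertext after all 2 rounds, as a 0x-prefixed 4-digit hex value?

s_0 = plaintext = 0xDB7D
s_1 = Round(s_0, k_0) = 0x7D35
s_2 = Round(s_1, k_1) = 0x35B8

0x35B8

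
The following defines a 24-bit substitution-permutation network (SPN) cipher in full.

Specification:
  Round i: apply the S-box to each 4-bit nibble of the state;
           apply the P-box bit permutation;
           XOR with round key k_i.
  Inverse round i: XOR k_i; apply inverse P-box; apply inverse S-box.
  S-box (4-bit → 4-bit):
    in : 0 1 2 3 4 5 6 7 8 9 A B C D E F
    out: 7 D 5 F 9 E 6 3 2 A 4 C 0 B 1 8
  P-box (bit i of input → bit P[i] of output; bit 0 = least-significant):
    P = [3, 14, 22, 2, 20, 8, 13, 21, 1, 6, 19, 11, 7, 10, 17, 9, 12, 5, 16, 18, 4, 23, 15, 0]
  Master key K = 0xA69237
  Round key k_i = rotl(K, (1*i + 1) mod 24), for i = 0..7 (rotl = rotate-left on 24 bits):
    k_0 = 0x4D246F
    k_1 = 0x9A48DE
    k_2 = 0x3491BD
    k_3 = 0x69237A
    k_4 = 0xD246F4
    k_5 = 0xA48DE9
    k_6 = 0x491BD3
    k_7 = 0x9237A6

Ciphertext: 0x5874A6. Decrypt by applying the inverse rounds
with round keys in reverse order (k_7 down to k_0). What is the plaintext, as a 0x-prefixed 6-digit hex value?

s_0 = ciphertext = 0x5874A6
s_1 = InvRound(s_0, k_7) = 0x8CBA86
s_2 = InvRound(s_1, k_6) = 0x3BC86B
s_3 = InvRound(s_2, k_5) = 0x8B0278
s_4 = InvRound(s_3, k_4) = 0xCA7AE3
s_5 = InvRound(s_4, k_3) = 0xD22F97
s_6 = InvRound(s_5, k_2) = 0x6D54B2
s_7 = InvRound(s_6, k_1) = 0x836941
s_8 = InvRound(s_7, k_0) = 0x896183

0x896183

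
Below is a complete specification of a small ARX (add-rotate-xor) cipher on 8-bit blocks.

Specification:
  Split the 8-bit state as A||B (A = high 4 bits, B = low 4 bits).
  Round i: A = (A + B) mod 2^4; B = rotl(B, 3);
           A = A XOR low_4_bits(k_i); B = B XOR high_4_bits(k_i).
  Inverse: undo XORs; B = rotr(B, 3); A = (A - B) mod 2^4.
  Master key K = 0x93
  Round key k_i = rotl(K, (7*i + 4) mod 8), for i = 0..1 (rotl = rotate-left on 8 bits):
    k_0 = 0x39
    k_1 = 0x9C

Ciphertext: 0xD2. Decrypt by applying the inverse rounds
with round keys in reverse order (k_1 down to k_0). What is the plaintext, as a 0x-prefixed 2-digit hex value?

s_0 = ciphertext = 0xD2
s_1 = InvRound(s_0, k_1) = 0xA7
s_2 = InvRound(s_1, k_0) = 0xB8

0xB8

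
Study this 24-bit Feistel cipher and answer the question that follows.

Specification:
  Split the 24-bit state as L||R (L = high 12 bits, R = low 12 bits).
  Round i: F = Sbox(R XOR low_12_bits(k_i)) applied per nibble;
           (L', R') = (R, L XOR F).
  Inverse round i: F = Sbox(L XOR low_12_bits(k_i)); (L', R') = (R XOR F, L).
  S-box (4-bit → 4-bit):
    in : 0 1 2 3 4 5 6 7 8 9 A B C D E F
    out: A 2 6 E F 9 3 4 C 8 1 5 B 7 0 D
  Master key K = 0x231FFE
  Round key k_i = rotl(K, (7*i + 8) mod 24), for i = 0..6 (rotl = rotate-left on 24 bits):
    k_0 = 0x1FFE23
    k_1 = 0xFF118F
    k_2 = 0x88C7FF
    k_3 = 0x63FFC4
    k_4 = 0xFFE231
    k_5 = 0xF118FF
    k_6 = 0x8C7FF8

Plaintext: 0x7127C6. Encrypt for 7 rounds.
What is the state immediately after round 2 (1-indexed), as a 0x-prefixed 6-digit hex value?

0xF1B749

s_0 = plaintext = 0x7127C6
s_1 = Round(s_0, k_0) = 0x7C6F1B
s_2 = Round(s_1, k_1) = 0xF1B749
s_3 = Round(s_2, k_2) = 0x749548
s_4 = Round(s_3, k_3) = 0x548682
s_5 = Round(s_4, k_4) = 0x682A16
s_6 = Round(s_5, k_5) = 0xA1608A
s_7 = Round(s_6, k_6) = 0x08A750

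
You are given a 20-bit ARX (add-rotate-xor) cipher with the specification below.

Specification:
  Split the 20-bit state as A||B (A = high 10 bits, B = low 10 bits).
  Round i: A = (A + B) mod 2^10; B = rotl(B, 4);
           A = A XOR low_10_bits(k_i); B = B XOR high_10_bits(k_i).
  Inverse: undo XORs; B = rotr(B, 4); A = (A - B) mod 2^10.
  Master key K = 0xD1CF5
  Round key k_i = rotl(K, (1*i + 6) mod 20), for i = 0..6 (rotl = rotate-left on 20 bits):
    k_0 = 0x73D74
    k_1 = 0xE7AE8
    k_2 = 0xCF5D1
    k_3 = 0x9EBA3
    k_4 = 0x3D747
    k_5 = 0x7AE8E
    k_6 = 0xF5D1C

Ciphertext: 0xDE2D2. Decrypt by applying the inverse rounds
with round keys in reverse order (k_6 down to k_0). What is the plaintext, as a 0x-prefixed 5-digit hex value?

s_0 = ciphertext = 0xDE2D2
s_1 = InvRound(s_0, k_6) = 0x45150
s_2 = InvRound(s_1, k_5) = 0x33ECB
s_3 = InvRound(s_2, k_4) = 0xF97A3
s_4 = InvRound(s_3, k_3) = 0x7A65D
s_5 = InvRound(s_4, k_2) = 0x08816
s_6 = InvRound(s_5, k_1) = 0x24A38
s_7 = InvRound(s_6, k_0) = 0xF9DFF

0xF9DFF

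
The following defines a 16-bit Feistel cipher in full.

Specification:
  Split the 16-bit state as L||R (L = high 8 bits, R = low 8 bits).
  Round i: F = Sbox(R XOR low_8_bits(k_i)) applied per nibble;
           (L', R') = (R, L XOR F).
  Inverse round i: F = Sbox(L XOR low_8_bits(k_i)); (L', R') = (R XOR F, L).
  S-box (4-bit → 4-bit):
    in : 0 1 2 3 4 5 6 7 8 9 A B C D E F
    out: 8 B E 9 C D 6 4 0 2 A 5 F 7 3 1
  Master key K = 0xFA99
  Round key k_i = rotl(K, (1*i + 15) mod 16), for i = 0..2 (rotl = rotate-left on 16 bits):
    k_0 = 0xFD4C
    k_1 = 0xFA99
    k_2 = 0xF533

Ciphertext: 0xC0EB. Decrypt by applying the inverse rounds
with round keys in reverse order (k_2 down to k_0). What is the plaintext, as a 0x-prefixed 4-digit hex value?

s_0 = ciphertext = 0xC0EB
s_1 = InvRound(s_0, k_2) = 0xF2C0
s_2 = InvRound(s_1, k_1) = 0xA5F2
s_3 = InvRound(s_2, k_0) = 0xC0A5

0xC0A5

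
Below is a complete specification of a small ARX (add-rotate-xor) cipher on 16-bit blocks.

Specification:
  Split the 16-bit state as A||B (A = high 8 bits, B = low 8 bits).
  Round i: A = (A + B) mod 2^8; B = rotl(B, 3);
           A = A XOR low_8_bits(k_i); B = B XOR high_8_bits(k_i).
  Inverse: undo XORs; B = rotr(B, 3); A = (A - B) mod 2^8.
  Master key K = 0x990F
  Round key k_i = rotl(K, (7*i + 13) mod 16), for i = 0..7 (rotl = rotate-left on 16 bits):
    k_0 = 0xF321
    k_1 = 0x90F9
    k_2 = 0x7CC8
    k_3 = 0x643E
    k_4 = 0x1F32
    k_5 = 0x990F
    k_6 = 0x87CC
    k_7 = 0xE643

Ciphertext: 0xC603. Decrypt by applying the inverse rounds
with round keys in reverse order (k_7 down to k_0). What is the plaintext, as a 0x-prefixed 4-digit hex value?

0xE5C5

s_0 = ciphertext = 0xC603
s_1 = InvRound(s_0, k_7) = 0xC9BC
s_2 = InvRound(s_1, k_6) = 0x9E67
s_3 = InvRound(s_2, k_5) = 0xB2DF
s_4 = InvRound(s_3, k_4) = 0x6818
s_5 = InvRound(s_4, k_3) = 0xC78F
s_6 = InvRound(s_5, k_2) = 0x917E
s_7 = InvRound(s_6, k_1) = 0x8BDD
s_8 = InvRound(s_7, k_0) = 0xE5C5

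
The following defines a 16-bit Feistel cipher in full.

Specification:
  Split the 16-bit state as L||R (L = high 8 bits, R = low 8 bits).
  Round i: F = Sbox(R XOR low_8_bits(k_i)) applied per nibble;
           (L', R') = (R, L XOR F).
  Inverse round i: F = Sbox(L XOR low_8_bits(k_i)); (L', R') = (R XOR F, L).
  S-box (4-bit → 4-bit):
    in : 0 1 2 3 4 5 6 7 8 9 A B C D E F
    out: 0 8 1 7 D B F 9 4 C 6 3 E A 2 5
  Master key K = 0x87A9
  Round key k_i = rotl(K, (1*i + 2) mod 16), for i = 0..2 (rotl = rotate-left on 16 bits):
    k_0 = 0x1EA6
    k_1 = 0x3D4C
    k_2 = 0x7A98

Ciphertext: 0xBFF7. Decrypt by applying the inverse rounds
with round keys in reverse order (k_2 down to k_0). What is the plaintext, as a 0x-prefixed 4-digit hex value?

0x7ADE

s_0 = ciphertext = 0xBFF7
s_1 = InvRound(s_0, k_2) = 0xEEBF
s_2 = InvRound(s_1, k_1) = 0xDEEE
s_3 = InvRound(s_2, k_0) = 0x7ADE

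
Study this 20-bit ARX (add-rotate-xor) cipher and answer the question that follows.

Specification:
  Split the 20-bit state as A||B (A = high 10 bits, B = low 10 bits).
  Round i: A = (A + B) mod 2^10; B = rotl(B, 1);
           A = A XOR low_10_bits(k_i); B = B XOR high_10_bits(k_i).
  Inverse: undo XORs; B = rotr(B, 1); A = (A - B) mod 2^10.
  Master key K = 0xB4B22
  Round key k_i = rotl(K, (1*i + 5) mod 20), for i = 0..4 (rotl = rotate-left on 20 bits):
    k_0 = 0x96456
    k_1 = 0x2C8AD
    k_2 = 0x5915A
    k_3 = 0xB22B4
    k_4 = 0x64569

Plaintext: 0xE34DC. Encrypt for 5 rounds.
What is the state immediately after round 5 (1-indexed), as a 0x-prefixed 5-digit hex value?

0xC3E1F

s_0 = plaintext = 0xE34DC
s_1 = Round(s_0, k_0) = 0x0FFE1
s_2 = Round(s_1, k_1) = 0x23771
s_3 = Round(s_2, k_2) = 0xA9387
s_4 = Round(s_3, k_3) = 0x27DC7
s_5 = Round(s_4, k_4) = 0xC3E1F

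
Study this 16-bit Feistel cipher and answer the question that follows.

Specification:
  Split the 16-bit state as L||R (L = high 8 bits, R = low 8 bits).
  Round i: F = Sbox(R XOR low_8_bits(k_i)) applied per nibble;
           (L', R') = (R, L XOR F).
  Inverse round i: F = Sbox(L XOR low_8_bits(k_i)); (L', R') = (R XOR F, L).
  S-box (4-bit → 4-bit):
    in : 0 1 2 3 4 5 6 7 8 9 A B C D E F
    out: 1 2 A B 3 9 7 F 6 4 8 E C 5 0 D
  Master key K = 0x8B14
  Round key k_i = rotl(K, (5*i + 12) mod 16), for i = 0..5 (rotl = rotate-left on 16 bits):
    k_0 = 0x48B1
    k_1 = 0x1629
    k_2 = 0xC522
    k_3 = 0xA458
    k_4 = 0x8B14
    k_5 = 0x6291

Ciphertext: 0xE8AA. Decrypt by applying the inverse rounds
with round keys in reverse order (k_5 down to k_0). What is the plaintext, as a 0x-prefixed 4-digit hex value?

s_0 = ciphertext = 0xE8AA
s_1 = InvRound(s_0, k_5) = 0x5EE8
s_2 = InvRound(s_1, k_4) = 0xD05E
s_3 = InvRound(s_2, k_3) = 0x38D0
s_4 = InvRound(s_3, k_2) = 0xF838
s_5 = InvRound(s_4, k_1) = 0x6AF8
s_6 = InvRound(s_5, k_0) = 0xA66A

0xA66A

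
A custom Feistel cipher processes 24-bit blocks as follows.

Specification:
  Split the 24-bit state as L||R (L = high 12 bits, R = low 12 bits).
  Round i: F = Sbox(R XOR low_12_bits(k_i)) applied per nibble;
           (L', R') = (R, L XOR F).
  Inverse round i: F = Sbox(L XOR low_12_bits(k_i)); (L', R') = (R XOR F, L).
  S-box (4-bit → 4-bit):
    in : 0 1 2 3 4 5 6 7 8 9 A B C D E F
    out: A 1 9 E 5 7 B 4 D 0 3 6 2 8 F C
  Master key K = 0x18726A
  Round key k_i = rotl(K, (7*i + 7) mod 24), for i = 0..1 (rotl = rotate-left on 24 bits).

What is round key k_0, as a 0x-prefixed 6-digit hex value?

0x39350C

K = 0x18726A
k_0 = rotl(K, (7*0+7) mod 24) = rotl(K, 7) = 0x39350C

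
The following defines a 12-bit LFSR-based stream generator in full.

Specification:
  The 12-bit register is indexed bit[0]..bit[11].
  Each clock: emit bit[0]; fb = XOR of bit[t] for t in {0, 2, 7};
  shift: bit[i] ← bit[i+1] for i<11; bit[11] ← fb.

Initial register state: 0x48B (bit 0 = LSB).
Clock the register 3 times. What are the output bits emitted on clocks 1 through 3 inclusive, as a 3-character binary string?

110

reg_0 = 0x48B
clock 1: out=1, reg = 0x245
clock 2: out=1, reg = 0x122
clock 3: out=0, reg = 0x091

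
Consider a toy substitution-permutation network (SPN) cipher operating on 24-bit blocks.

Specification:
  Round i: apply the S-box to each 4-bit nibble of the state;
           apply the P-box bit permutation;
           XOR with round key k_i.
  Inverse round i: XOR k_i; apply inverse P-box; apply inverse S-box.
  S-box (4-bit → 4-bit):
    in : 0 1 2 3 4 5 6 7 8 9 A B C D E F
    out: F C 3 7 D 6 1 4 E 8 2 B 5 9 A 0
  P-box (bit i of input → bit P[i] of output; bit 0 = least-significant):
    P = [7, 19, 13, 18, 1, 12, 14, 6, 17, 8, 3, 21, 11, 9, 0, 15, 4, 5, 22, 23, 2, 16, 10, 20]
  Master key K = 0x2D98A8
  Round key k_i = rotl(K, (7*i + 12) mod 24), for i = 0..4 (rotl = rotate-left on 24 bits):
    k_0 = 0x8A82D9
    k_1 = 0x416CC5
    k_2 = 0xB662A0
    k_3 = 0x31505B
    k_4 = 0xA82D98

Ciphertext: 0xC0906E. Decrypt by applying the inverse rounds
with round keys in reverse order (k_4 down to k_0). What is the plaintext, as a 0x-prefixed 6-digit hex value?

0xE7182F

s_0 = ciphertext = 0xC0906E
s_1 = InvRound(s_0, k_4) = 0xC3DEB3
s_2 = InvRound(s_1, k_3) = 0x18B496
s_3 = InvRound(s_2, k_2) = 0xCBED3E
s_4 = InvRound(s_3, k_1) = 0xFB13D2
s_5 = InvRound(s_4, k_0) = 0xE7182F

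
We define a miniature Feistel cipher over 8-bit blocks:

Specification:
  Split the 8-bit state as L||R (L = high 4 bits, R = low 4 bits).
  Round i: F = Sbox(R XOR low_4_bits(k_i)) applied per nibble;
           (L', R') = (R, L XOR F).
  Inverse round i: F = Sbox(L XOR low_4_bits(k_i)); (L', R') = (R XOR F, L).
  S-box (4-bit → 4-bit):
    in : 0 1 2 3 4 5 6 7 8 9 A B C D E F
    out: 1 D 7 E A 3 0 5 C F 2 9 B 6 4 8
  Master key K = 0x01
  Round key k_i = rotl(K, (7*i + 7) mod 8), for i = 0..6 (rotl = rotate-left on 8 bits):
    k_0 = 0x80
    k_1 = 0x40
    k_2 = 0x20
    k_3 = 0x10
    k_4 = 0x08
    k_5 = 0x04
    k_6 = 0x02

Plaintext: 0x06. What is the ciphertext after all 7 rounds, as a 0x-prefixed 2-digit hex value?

s_0 = plaintext = 0x06
s_1 = Round(s_0, k_0) = 0x60
s_2 = Round(s_1, k_1) = 0x07
s_3 = Round(s_2, k_2) = 0x75
s_4 = Round(s_3, k_3) = 0x54
s_5 = Round(s_4, k_4) = 0x4E
s_6 = Round(s_5, k_5) = 0xE6
s_7 = Round(s_6, k_6) = 0x64

0x64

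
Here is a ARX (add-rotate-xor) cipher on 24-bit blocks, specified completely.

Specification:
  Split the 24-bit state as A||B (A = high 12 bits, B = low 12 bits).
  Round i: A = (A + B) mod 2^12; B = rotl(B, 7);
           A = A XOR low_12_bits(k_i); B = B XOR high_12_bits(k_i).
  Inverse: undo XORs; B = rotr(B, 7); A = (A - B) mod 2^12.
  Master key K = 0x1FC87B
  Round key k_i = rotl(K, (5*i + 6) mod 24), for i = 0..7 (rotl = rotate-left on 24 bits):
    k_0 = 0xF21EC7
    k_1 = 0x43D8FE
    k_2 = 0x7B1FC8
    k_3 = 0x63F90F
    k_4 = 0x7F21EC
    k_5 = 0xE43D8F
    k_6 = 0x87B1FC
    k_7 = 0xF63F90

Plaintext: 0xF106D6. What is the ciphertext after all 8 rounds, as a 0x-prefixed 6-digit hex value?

0x72C001

s_0 = plaintext = 0xF106D6
s_1 = Round(s_0, k_0) = 0xB21417
s_2 = Round(s_1, k_1) = 0x7C6F9D
s_3 = Round(s_2, k_2) = 0x8AB94D
s_4 = Round(s_3, k_3) = 0x8F70F5
s_5 = Round(s_4, k_4) = 0x800D75
s_6 = Round(s_5, k_5) = 0x8FA4A8
s_7 = Round(s_6, k_6) = 0xC5EC5E
s_8 = Round(s_7, k_7) = 0x72C001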